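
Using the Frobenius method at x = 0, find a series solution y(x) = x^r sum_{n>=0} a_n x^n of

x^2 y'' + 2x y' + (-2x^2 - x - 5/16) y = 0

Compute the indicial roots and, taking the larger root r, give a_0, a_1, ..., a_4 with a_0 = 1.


Write in Frobenius form y'' + (p(x)/x) y' + (q(x)/x^2) y = 0:
  p(x) = 2,  q(x) = -2x^2 - x - 5/16.
Indicial equation: r(r-1) + (2) r + (-5/16) = 0 -> roots r_1 = 1/4, r_2 = -5/4.
Take r = r_1 = 1/4. Let y(x) = x^r sum_{n>=0} a_n x^n with a_0 = 1.
Substitute y = x^r sum a_n x^n and match x^{r+n}. The recurrence is
  D(n) a_n - 1 a_{n-1} - 2 a_{n-2} = 0,  where D(n) = (r+n)(r+n-1) + (2)(r+n) + (-5/16).
  a_n = [1 a_{n-1} + 2 a_{n-2}] / D(n).
Since the indicial polynomial factors as (r - r_1)(r - r_2), D(n) = (r_1 + n - r_1)(r_1 + n - r_2) = n(n + 3/2).
Evaluating step by step (a_0 = 1):
  n = 1: D(1) = 1(1 + 3/2) = 5/2; numerator = 1(1) = 1; a_1 = (1)/(5/2) = 2/5
  n = 2: D(2) = 2(2 + 3/2) = 7; numerator = 1(2/5) + 2(1) = 12/5; a_2 = (12/5)/(7) = 12/35
  n = 3: D(3) = 3(3 + 3/2) = 27/2; numerator = 1(12/35) + 2(2/5) = 8/7; a_3 = (8/7)/(27/2) = 16/189
  n = 4: D(4) = 4(4 + 3/2) = 22; numerator = 1(16/189) + 2(12/35) = 104/135; a_4 = (104/135)/(22) = 52/1485

r = 1/4; a_0 = 1; a_1 = 2/5; a_2 = 12/35; a_3 = 16/189; a_4 = 52/1485


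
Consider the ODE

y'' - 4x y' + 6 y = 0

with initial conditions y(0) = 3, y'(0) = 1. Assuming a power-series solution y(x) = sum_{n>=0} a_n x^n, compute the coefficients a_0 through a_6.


Ansatz: y(x) = sum_{n>=0} a_n x^n, so y'(x) = sum_{n>=1} n a_n x^(n-1) and y''(x) = sum_{n>=2} n(n-1) a_n x^(n-2).
Substitute into P(x) y'' + Q(x) y' + R(x) y = 0 with P(x) = 1, Q(x) = -4x, R(x) = 6, and match powers of x.
Initial conditions: a_0 = 3, a_1 = 1.
Setting the coefficient of each power of x to zero and solving order by order (substituting the coefficients already found):
  x^0: 2 a_2 + 6 a_0 = 0  ->  2 a_2 = -6 a_0 = -18  ->  a_2 = -9
  x^1: 6 a_3 + 2 a_1 = 0  ->  6 a_3 = -2 a_1 = -2  ->  a_3 = -1/3
  x^2: 12 a_4 - 2 a_2 = 0  ->  12 a_4 = 2 a_2 = -18  ->  a_4 = -3/2
  x^3: 20 a_5 - 6 a_3 = 0  ->  20 a_5 = 6 a_3 = -2  ->  a_5 = -1/10
  x^4: 30 a_6 - 10 a_4 = 0  ->  30 a_6 = 10 a_4 = -15  ->  a_6 = -1/2
Truncated series: y(x) = 3 + x - 9 x^2 - (1/3) x^3 - (3/2) x^4 - (1/10) x^5 - (1/2) x^6 + O(x^7).

a_0 = 3; a_1 = 1; a_2 = -9; a_3 = -1/3; a_4 = -3/2; a_5 = -1/10; a_6 = -1/2


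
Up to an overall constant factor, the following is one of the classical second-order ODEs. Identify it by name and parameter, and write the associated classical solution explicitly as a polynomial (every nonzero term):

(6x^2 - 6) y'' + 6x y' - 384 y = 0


All three coefficients share the factor -6; dividing through by -6 gives  (1 - x^2) y'' - x y' + 64 y = 0.
This matches the Chebyshev equation (1 - x^2) y'' - x y' + n^2 y = 0 (note the -x y' term, not -2x y') with n^2 = 64, so n = 8; the polynomial solution is T_8(x).
With y = sum_k a_k x^k, matching x^k gives (k+2)(k+1) a_{k+2} = (k^2 - n^2) a_k = (k - 8)(k + 8) a_k. The right side vanishes at k = 8, so the series with the parity of 8 terminates at degree 8.
Standard normalization: leading coefficient of T_n is 2^(n-1), so a_8 = 2^7 = 128. Work downward with a_k = (k+1)(k+2) a_{k+2} / ((k - 8)(k + 8)):
  a_6 = (7)(8)(128) / ((6 - 8)(6 + 8)) = 7168/(-28) = -256
  a_4 = (5)(6)(-256) / ((4 - 8)(4 + 8)) = -7680/(-48) = 160
  a_2 = (3)(4)(160) / ((2 - 8)(2 + 8)) = 1920/(-60) = -32
  a_0 = (1)(2)(-32) / ((0 - 8)(0 + 8)) = -64/(-64) = 1
Hence T_8(x) = 128 x^8 - 256 x^6 + 160 x^4 - 32 x^2 + 1.

T_8(x); series = 128 x^8 - 256 x^6 + 160 x^4 - 32 x^2 + 1


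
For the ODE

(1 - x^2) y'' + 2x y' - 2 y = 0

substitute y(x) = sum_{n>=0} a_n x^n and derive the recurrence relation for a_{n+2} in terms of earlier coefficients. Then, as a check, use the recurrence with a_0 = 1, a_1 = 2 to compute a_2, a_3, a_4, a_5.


Substitute y = sum_n a_n x^n.
(1 - 1 x^2) y'' contributes (n+2)(n+1) a_{n+2} - n(n-1) a_n at x^n.
2 x y'(x) contributes 2 n a_n at x^n.
-2 y(x) contributes -2 a_n at x^n.
Matching x^n: (n+2)(n+1) a_{n+2} + (-n(n-1) + 2 n - 2) a_n = 0.
Thus a_{n+2} = (n(n-1) - 2 n + 2) / ((n+1)(n+2)) * a_n.

Check with a_0 = 1, a_1 = 2 (apply the recurrence for n = 0, 1, 2, 3): a_0 = 1, a_1 = 2, a_2 = 1, a_3 = 0, a_4 = 0, a_5 = 0.

a_(n+2) = (n(n-1) - 2 n + 2) / ((n+1)(n+2)) * a_n; check: a_0 = 1, a_1 = 2, a_2 = 1, a_3 = 0, a_4 = 0, a_5 = 0


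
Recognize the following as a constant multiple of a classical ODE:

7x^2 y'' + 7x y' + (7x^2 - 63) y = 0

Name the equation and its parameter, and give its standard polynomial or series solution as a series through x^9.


All three coefficients share the factor 7; dividing through by 7 gives  x^2 y'' + x y' + (x^2 - 9) y = 0.
This matches the Bessel equation x^2 y'' + x y' + (x^2 - nu^2) y = 0 with nu^2 = 9, so nu = 3; the solution bounded at x = 0 is J_3(x).
Frobenius at x = 0: indicial roots ±nu; for r = nu the recurrence k(k + 2nu) c_k = -c_{k-2} gives the standard series J_nu(x) = sum_{k>=0} (-1)^k / (k! (k+nu)!) (x/2)^(2k+nu). Evaluate the first 4 terms:
  k = 0: (-1)^0 / (0! * 3! * 2^3) x^3 = 1/(1*6*8) x^3 = (1/48) x^3
  k = 1: (-1)^1 / (1! * 4! * 2^5) x^5 = -1/(1*24*32) x^5 = (-1/768) x^5
  k = 2: (-1)^2 / (2! * 5! * 2^7) x^7 = 1/(2*120*128) x^7 = (1/30720) x^7
  k = 3: (-1)^3 / (3! * 6! * 2^9) x^9 = -1/(6*720*512) x^9 = (-1/2211840) x^9
Hence J_3(x) = -x^9/2211840 + x^7/30720 - x^5/768 + x^3/48 + ....

J_3(x); series = -x^9/2211840 + x^7/30720 - x^5/768 + x^3/48


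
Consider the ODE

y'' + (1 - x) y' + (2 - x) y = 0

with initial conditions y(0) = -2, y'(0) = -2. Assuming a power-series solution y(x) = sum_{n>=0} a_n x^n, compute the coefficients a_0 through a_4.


Ansatz: y(x) = sum_{n>=0} a_n x^n, so y'(x) = sum_{n>=1} n a_n x^(n-1) and y''(x) = sum_{n>=2} n(n-1) a_n x^(n-2).
Substitute into P(x) y'' + Q(x) y' + R(x) y = 0 with P(x) = 1, Q(x) = 1 - x, R(x) = 2 - x, and match powers of x.
Initial conditions: a_0 = -2, a_1 = -2.
Setting the coefficient of each power of x to zero and solving order by order (substituting the coefficients already found):
  x^0: 2 a_2 + a_1 + 2 a_0 = 0  ->  2 a_2 = -a_1 - 2 a_0 = 6  ->  a_2 = 3
  x^1: 6 a_3 + 2 a_2 + a_1 - a_0 = 0  ->  6 a_3 = -2 a_2 - a_1 + a_0 = -6  ->  a_3 = -1
  x^2: 12 a_4 + 3 a_3 - a_1 = 0  ->  12 a_4 = -3 a_3 + a_1 = 1  ->  a_4 = 1/12
Truncated series: y(x) = -2 - 2 x + 3 x^2 - x^3 + (1/12) x^4 + O(x^5).

a_0 = -2; a_1 = -2; a_2 = 3; a_3 = -1; a_4 = 1/12


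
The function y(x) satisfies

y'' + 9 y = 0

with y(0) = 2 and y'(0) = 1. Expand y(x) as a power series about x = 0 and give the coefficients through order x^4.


Ansatz: y(x) = sum_{n>=0} a_n x^n, so y'(x) = sum_{n>=1} n a_n x^(n-1) and y''(x) = sum_{n>=2} n(n-1) a_n x^(n-2).
Substitute into P(x) y'' + Q(x) y' + R(x) y = 0 with P(x) = 1, Q(x) = 0, R(x) = 9, and match powers of x.
Initial conditions: a_0 = 2, a_1 = 1.
Setting the coefficient of each power of x to zero and solving order by order (substituting the coefficients already found):
  x^0: 2 a_2 + 9 a_0 = 0  ->  2 a_2 = -9 a_0 = -18  ->  a_2 = -9
  x^1: 6 a_3 + 9 a_1 = 0  ->  6 a_3 = -9 a_1 = -9  ->  a_3 = -3/2
  x^2: 12 a_4 + 9 a_2 = 0  ->  12 a_4 = -9 a_2 = 81  ->  a_4 = 27/4
Truncated series: y(x) = 2 + x - 9 x^2 - (3/2) x^3 + (27/4) x^4 + O(x^5).

a_0 = 2; a_1 = 1; a_2 = -9; a_3 = -3/2; a_4 = 27/4


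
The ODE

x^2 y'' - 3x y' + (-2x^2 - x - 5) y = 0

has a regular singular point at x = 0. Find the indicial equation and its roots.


Divide by x^2 to reach normal form y'' + P_1(x) y' + P_2(x) y = 0 with P_1(x) = -3/x and P_2(x) = -2 - 1/x - 5/x^2.
x = 0 is a singular point because the y'-coefficient -3/x has a pole at x = 0 and the y-coefficient -2 - 1/x - 5/x^2 has a pole at x = 0.
It is a regular singular point because x P_1(x) = p(x) = -3 and x^2 P_2(x) = q(x) = -2x^2 - x - 5 are polynomials, hence analytic at x = 0.
p(0) = -3,  q(0) = -5.
Indicial equation: r(r-1) + p(0) r + q(0) = 0, i.e. r^2 + (p(0) - 1) r + q(0) = 0, i.e. r^2 - 4 r - 5 = 0.
Discriminant: (-4)^2 - 4(-5) = 36, so r = (4 ± 6)/2.
Solving: r_1 = 5, r_2 = -1.

indicial: r^2 - 4 r - 5 = 0; roots r_1 = 5, r_2 = -1


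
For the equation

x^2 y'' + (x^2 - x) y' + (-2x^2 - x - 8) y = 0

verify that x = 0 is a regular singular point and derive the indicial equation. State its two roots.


Divide by x^2 to reach normal form y'' + P_1(x) y' + P_2(x) y = 0 with P_1(x) = 1 - 1/x and P_2(x) = -2 - 1/x - 8/x^2.
x = 0 is a singular point because the y'-coefficient 1 - 1/x has a pole at x = 0 and the y-coefficient -2 - 1/x - 8/x^2 has a pole at x = 0.
It is a regular singular point because x P_1(x) = p(x) = x - 1 and x^2 P_2(x) = q(x) = -2x^2 - x - 8 are polynomials, hence analytic at x = 0.
p(0) = -1,  q(0) = -8.
Indicial equation: r(r-1) + p(0) r + q(0) = 0, i.e. r^2 + (p(0) - 1) r + q(0) = 0, i.e. r^2 - 2 r - 8 = 0.
Discriminant: (-2)^2 - 4(-8) = 36, so r = (2 ± 6)/2.
Solving: r_1 = 4, r_2 = -2.

indicial: r^2 - 2 r - 8 = 0; roots r_1 = 4, r_2 = -2


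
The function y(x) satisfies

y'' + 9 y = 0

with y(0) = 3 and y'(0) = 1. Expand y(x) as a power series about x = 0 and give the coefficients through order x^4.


Ansatz: y(x) = sum_{n>=0} a_n x^n, so y'(x) = sum_{n>=1} n a_n x^(n-1) and y''(x) = sum_{n>=2} n(n-1) a_n x^(n-2).
Substitute into P(x) y'' + Q(x) y' + R(x) y = 0 with P(x) = 1, Q(x) = 0, R(x) = 9, and match powers of x.
Initial conditions: a_0 = 3, a_1 = 1.
Setting the coefficient of each power of x to zero and solving order by order (substituting the coefficients already found):
  x^0: 2 a_2 + 9 a_0 = 0  ->  2 a_2 = -9 a_0 = -27  ->  a_2 = -27/2
  x^1: 6 a_3 + 9 a_1 = 0  ->  6 a_3 = -9 a_1 = -9  ->  a_3 = -3/2
  x^2: 12 a_4 + 9 a_2 = 0  ->  12 a_4 = -9 a_2 = 243/2  ->  a_4 = 81/8
Truncated series: y(x) = 3 + x - (27/2) x^2 - (3/2) x^3 + (81/8) x^4 + O(x^5).

a_0 = 3; a_1 = 1; a_2 = -27/2; a_3 = -3/2; a_4 = 81/8


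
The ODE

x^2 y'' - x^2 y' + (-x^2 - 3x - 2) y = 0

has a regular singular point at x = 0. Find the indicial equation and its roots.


Divide by x^2 to reach normal form y'' + P_1(x) y' + P_2(x) y = 0 with P_1(x) = -1 and P_2(x) = -1 - 3/x - 2/x^2.
x = 0 is a singular point because the y-coefficient -1 - 3/x - 2/x^2 has a pole at x = 0.
It is a regular singular point because x P_1(x) = p(x) = -x and x^2 P_2(x) = q(x) = -x^2 - 3x - 2 are polynomials, hence analytic at x = 0.
p(0) = 0,  q(0) = -2.
Indicial equation: r(r-1) + p(0) r + q(0) = 0, i.e. r^2 + (p(0) - 1) r + q(0) = 0, i.e. r^2 - 1 r - 2 = 0.
Discriminant: (-1)^2 - 4(-2) = 9, so r = (1 ± 3)/2.
Solving: r_1 = 2, r_2 = -1.

indicial: r^2 - 1 r - 2 = 0; roots r_1 = 2, r_2 = -1


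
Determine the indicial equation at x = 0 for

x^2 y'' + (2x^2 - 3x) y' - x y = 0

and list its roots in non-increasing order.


Divide by x^2 to reach normal form y'' + P_1(x) y' + P_2(x) y = 0 with P_1(x) = 2 - 3/x and P_2(x) = -1/x.
x = 0 is a singular point because the y'-coefficient 2 - 3/x has a pole at x = 0 and the y-coefficient -1/x has a pole at x = 0.
It is a regular singular point because x P_1(x) = p(x) = 2x - 3 and x^2 P_2(x) = q(x) = -x are polynomials, hence analytic at x = 0.
p(0) = -3,  q(0) = 0.
Indicial equation: r(r-1) + p(0) r + q(0) = 0, i.e. r^2 + (p(0) - 1) r + q(0) = 0, i.e. r^2 - 4 r = 0.
Discriminant: (-4)^2 - 4(0) = 16, so r = (4 ± 4)/2.
Solving: r_1 = 4, r_2 = 0.

indicial: r^2 - 4 r = 0; roots r_1 = 4, r_2 = 0


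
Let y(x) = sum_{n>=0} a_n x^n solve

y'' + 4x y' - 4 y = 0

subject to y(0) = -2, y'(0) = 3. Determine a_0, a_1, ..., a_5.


Ansatz: y(x) = sum_{n>=0} a_n x^n, so y'(x) = sum_{n>=1} n a_n x^(n-1) and y''(x) = sum_{n>=2} n(n-1) a_n x^(n-2).
Substitute into P(x) y'' + Q(x) y' + R(x) y = 0 with P(x) = 1, Q(x) = 4x, R(x) = -4, and match powers of x.
Initial conditions: a_0 = -2, a_1 = 3.
Setting the coefficient of each power of x to zero and solving order by order (substituting the coefficients already found):
  x^0: 2 a_2 - 4 a_0 = 0  ->  2 a_2 = 4 a_0 = -8  ->  a_2 = -4
  x^1: 6 a_3 = 0  ->  a_3 = 0
  x^2: 12 a_4 + 4 a_2 = 0  ->  12 a_4 = -4 a_2 = 16  ->  a_4 = 4/3
  x^3: 20 a_5 + 8 a_3 = 0  ->  20 a_5 = -8 a_3 = 0  ->  a_5 = 0
Truncated series: y(x) = -2 + 3 x - 4 x^2 + (4/3) x^4 + O(x^6).

a_0 = -2; a_1 = 3; a_2 = -4; a_3 = 0; a_4 = 4/3; a_5 = 0


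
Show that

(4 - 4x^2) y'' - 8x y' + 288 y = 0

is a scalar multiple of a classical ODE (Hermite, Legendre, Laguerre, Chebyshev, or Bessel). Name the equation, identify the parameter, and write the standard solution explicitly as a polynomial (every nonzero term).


All three coefficients share the factor 4; dividing through by 4 gives  (1 - x^2) y'' - 2x y' + 72 y = 0.
This matches the Legendre equation (1 - x^2) y'' - 2x y' + n(n+1) y = 0 (note the -2x y' term) with n(n+1) = 72, so n = 8; the polynomial solution is P_8(x).
With y = sum_k a_k x^k, matching x^k gives (k+2)(k+1) a_{k+2} = [k(k+1) - n(n+1)] a_k = (k - 8)(k + 9) a_k. The right side vanishes at k = 8, so the series with the parity of 8 terminates at degree 8.
Standard normalization (P_n(1) = 1): leading coefficient (2n)!/(2^n (n!)^2) = 20922789888000/(256*1625702400) = 6435/128, so a_8 = 6435/128. Work downward with a_k = (k+1)(k+2) a_{k+2} / ((k - 8)(k + 9)):
  a_6 = (7)(8)(6435/128) / ((6 - 8)(6 + 9)) = (45045/16)/(-30) = -3003/32
  a_4 = (5)(6)(-3003/32) / ((4 - 8)(4 + 9)) = (-45045/16)/(-52) = 3465/64
  a_2 = (3)(4)(3465/64) / ((2 - 8)(2 + 9)) = (10395/16)/(-66) = -315/32
  a_0 = (1)(2)(-315/32) / ((0 - 8)(0 + 9)) = (-315/16)/(-72) = 35/128
Hence P_8(x) = 6435 x^8/128 - 3003 x^6/32 + 3465 x^4/64 - 315 x^2/32 + 35/128.

P_8(x); series = 6435 x^8/128 - 3003 x^6/32 + 3465 x^4/64 - 315 x^2/32 + 35/128


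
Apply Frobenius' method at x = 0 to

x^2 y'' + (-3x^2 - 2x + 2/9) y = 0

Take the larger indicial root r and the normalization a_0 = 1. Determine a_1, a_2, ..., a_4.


Write in Frobenius form y'' + (p(x)/x) y' + (q(x)/x^2) y = 0:
  p(x) = 0,  q(x) = -3x^2 - 2x + 2/9.
Indicial equation: r(r-1) + (0) r + (2/9) = 0 -> roots r_1 = 2/3, r_2 = 1/3.
Take r = r_1 = 2/3. Let y(x) = x^r sum_{n>=0} a_n x^n with a_0 = 1.
Substitute y = x^r sum a_n x^n and match x^{r+n}. The recurrence is
  D(n) a_n - 2 a_{n-1} - 3 a_{n-2} = 0,  where D(n) = (r+n)(r+n-1) + (0)(r+n) + (2/9).
  a_n = [2 a_{n-1} + 3 a_{n-2}] / D(n).
Since the indicial polynomial factors as (r - r_1)(r - r_2), D(n) = (r_1 + n - r_1)(r_1 + n - r_2) = n(n + 1/3).
Evaluating step by step (a_0 = 1):
  n = 1: D(1) = 1(1 + 1/3) = 4/3; numerator = 2(1) = 2; a_1 = (2)/(4/3) = 3/2
  n = 2: D(2) = 2(2 + 1/3) = 14/3; numerator = 2(3/2) + 3(1) = 6; a_2 = (6)/(14/3) = 9/7
  n = 3: D(3) = 3(3 + 1/3) = 10; numerator = 2(9/7) + 3(3/2) = 99/14; a_3 = (99/14)/(10) = 99/140
  n = 4: D(4) = 4(4 + 1/3) = 52/3; numerator = 2(99/140) + 3(9/7) = 369/70; a_4 = (369/70)/(52/3) = 1107/3640

r = 2/3; a_0 = 1; a_1 = 3/2; a_2 = 9/7; a_3 = 99/140; a_4 = 1107/3640


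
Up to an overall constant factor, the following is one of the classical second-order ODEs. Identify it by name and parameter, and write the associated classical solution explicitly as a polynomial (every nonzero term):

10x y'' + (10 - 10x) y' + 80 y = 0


All three coefficients share the factor 10; dividing through by 10 gives  x y'' + (1 - x) y' + 8 y = 0.
This matches the Laguerre equation x y'' + (1 - x) y' + n y = 0 with n = 8; the polynomial solution is L_8(x).
With y = sum_k a_k x^k, matching x^k gives (k+1)k a_{k+1} + (k+1) a_{k+1} - k a_k + n a_k = 0, i.e. (k+1)^2 a_{k+1} = (k - n) a_k = (k - 8) a_k. The right side vanishes at k = 8, so the series terminates at degree 8.
Standard normalization L_n(0) = 1 gives a_0 = 1. Work upward with a_{k+1} = (k - 8) a_k / (k+1)^2:
  a_1 = (0 - 8)(1) / 1^2 = -8/1 = -8
  a_2 = (1 - 8)(-8) / 2^2 = 56/4 = 14
  a_3 = (2 - 8)(14) / 3^2 = -84/9 = -28/3
  a_4 = (3 - 8)(-28/3) / 4^2 = (140/3)/16 = 35/12
  a_5 = (4 - 8)(35/12) / 5^2 = (-35/3)/25 = -7/15
  a_6 = (5 - 8)(-7/15) / 6^2 = (7/5)/36 = 7/180
  a_7 = (6 - 8)(7/180) / 7^2 = (-7/90)/49 = -1/630
  a_8 = (7 - 8)(-1/630) / 8^2 = (1/630)/64 = 1/40320
Hence L_8(x) = x^8/40320 - x^7/630 + 7 x^6/180 - 7 x^5/15 + 35 x^4/12 - 28 x^3/3 + 14 x^2 - 8 x + 1.

L_8(x); series = x^8/40320 - x^7/630 + 7 x^6/180 - 7 x^5/15 + 35 x^4/12 - 28 x^3/3 + 14 x^2 - 8 x + 1


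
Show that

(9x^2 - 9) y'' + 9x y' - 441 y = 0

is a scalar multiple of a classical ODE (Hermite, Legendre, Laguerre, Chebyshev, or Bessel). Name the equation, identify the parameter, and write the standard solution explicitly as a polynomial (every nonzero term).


All three coefficients share the factor -9; dividing through by -9 gives  (1 - x^2) y'' - x y' + 49 y = 0.
This matches the Chebyshev equation (1 - x^2) y'' - x y' + n^2 y = 0 (note the -x y' term, not -2x y') with n^2 = 49, so n = 7; the polynomial solution is T_7(x).
With y = sum_k a_k x^k, matching x^k gives (k+2)(k+1) a_{k+2} = (k^2 - n^2) a_k = (k - 7)(k + 7) a_k. The right side vanishes at k = 7, so the series with the parity of 7 terminates at degree 7.
Standard normalization: leading coefficient of T_n is 2^(n-1), so a_7 = 2^6 = 64. Work downward with a_k = (k+1)(k+2) a_{k+2} / ((k - 7)(k + 7)):
  a_5 = (6)(7)(64) / ((5 - 7)(5 + 7)) = 2688/(-24) = -112
  a_3 = (4)(5)(-112) / ((3 - 7)(3 + 7)) = -2240/(-40) = 56
  a_1 = (2)(3)(56) / ((1 - 7)(1 + 7)) = 336/(-48) = -7
Hence T_7(x) = 64 x^7 - 112 x^5 + 56 x^3 - 7 x.

T_7(x); series = 64 x^7 - 112 x^5 + 56 x^3 - 7 x


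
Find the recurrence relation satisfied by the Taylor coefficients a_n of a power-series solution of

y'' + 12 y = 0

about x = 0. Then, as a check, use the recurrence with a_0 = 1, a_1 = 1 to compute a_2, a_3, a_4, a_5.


Substitute y = sum_n a_n x^n into y'' + (const) y = 0.
y''(x) = sum_{n>=0} (n+2)(n+1) a_{n+2} x^n.
The ODE becomes sum_n [(n+2)(n+1) a_{n+2} + 12 a_n] x^n = 0.
Setting each coefficient to zero gives the recurrence:
  (n+2)(n+1) a_{n+2} + 12 a_n = 0,
  a_{n+2} = -12 / ((n+1)(n+2)) a_n.

Check with a_0 = 1, a_1 = 1 (apply the recurrence for n = 0, 1, 2, 3): a_0 = 1, a_1 = 1, a_2 = -6, a_3 = -2, a_4 = 6, a_5 = 6/5.

a_{n+2} = -12/((n+1)(n+2)) * a_n; check: a_0 = 1, a_1 = 1, a_2 = -6, a_3 = -2, a_4 = 6, a_5 = 6/5


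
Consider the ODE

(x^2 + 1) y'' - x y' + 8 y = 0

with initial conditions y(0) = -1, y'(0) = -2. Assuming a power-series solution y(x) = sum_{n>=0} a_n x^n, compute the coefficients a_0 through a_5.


Ansatz: y(x) = sum_{n>=0} a_n x^n, so y'(x) = sum_{n>=1} n a_n x^(n-1) and y''(x) = sum_{n>=2} n(n-1) a_n x^(n-2).
Substitute into P(x) y'' + Q(x) y' + R(x) y = 0 with P(x) = x^2 + 1, Q(x) = -x, R(x) = 8, and match powers of x.
Initial conditions: a_0 = -1, a_1 = -2.
Setting the coefficient of each power of x to zero and solving order by order (substituting the coefficients already found):
  x^0: 2 a_2 + 8 a_0 = 0  ->  2 a_2 = -8 a_0 = 8  ->  a_2 = 4
  x^1: 6 a_3 + 7 a_1 = 0  ->  6 a_3 = -7 a_1 = 14  ->  a_3 = 7/3
  x^2: 12 a_4 + 8 a_2 = 0  ->  12 a_4 = -8 a_2 = -32  ->  a_4 = -8/3
  x^3: 20 a_5 + 11 a_3 = 0  ->  20 a_5 = -11 a_3 = -77/3  ->  a_5 = -77/60
Truncated series: y(x) = -1 - 2 x + 4 x^2 + (7/3) x^3 - (8/3) x^4 - (77/60) x^5 + O(x^6).

a_0 = -1; a_1 = -2; a_2 = 4; a_3 = 7/3; a_4 = -8/3; a_5 = -77/60


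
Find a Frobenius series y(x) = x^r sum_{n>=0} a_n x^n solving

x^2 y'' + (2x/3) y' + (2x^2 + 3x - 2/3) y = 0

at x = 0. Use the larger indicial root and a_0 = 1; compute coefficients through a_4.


Write in Frobenius form y'' + (p(x)/x) y' + (q(x)/x^2) y = 0:
  p(x) = 2/3,  q(x) = 2x^2 + 3x - 2/3.
Indicial equation: r(r-1) + (2/3) r + (-2/3) = 0 -> roots r_1 = 1, r_2 = -2/3.
Take r = r_1 = 1. Let y(x) = x^r sum_{n>=0} a_n x^n with a_0 = 1.
Substitute y = x^r sum a_n x^n and match x^{r+n}. The recurrence is
  D(n) a_n + 3 a_{n-1} + 2 a_{n-2} = 0,  where D(n) = (r+n)(r+n-1) + (2/3)(r+n) + (-2/3).
  a_n = [-3 a_{n-1} - 2 a_{n-2}] / D(n).
Since the indicial polynomial factors as (r - r_1)(r - r_2), D(n) = (r_1 + n - r_1)(r_1 + n - r_2) = n(n + 5/3).
Evaluating step by step (a_0 = 1):
  n = 1: D(1) = 1(1 + 5/3) = 8/3; numerator = -3(1) = -3; a_1 = (-3)/(8/3) = -9/8
  n = 2: D(2) = 2(2 + 5/3) = 22/3; numerator = -3(-9/8) - 2(1) = 11/8; a_2 = (11/8)/(22/3) = 3/16
  n = 3: D(3) = 3(3 + 5/3) = 14; numerator = -3(3/16) - 2(-9/8) = 27/16; a_3 = (27/16)/(14) = 27/224
  n = 4: D(4) = 4(4 + 5/3) = 68/3; numerator = -3(27/224) - 2(3/16) = -165/224; a_4 = (-165/224)/(68/3) = -495/15232

r = 1; a_0 = 1; a_1 = -9/8; a_2 = 3/16; a_3 = 27/224; a_4 = -495/15232


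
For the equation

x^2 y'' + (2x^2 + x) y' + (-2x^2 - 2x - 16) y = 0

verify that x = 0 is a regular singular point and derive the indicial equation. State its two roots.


Divide by x^2 to reach normal form y'' + P_1(x) y' + P_2(x) y = 0 with P_1(x) = 2 + 1/x and P_2(x) = -2 - 2/x - 16/x^2.
x = 0 is a singular point because the y'-coefficient 2 + 1/x has a pole at x = 0 and the y-coefficient -2 - 2/x - 16/x^2 has a pole at x = 0.
It is a regular singular point because x P_1(x) = p(x) = 2x + 1 and x^2 P_2(x) = q(x) = -2x^2 - 2x - 16 are polynomials, hence analytic at x = 0.
p(0) = 1,  q(0) = -16.
Indicial equation: r(r-1) + p(0) r + q(0) = 0, i.e. r^2 + (p(0) - 1) r + q(0) = 0, i.e. r^2 - 16 = 0.
Discriminant: (0)^2 - 4(-16) = 64, so r = (0 ± 8)/2.
Solving: r_1 = 4, r_2 = -4.

indicial: r^2 - 16 = 0; roots r_1 = 4, r_2 = -4


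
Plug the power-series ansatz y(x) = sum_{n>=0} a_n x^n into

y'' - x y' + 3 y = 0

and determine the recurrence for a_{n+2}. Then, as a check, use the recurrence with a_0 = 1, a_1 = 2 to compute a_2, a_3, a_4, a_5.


Substitute y = sum_n a_n x^n.
y''(x) has coefficient (n+2)(n+1) a_{n+2} at x^n;
-x y'(x) has coefficient -n a_n at x^n (shift);
3 y(x) has coefficient 3 a_n at x^n.
Matching x^n: (n+2)(n+1) a_{n+2} + (-n + 3) a_n = 0.
Thus a_{n+2} = (n - 3) / ((n+1)(n+2)) * a_n.

Check with a_0 = 1, a_1 = 2 (apply the recurrence for n = 0, 1, 2, 3): a_0 = 1, a_1 = 2, a_2 = -3/2, a_3 = -2/3, a_4 = 1/8, a_5 = 0.

a_(n+2) = (n - 3) / ((n+1)(n+2)) * a_n; check: a_0 = 1, a_1 = 2, a_2 = -3/2, a_3 = -2/3, a_4 = 1/8, a_5 = 0


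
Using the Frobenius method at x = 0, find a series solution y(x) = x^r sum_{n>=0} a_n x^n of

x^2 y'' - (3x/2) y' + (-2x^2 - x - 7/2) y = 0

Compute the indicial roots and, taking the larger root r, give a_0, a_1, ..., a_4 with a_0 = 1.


Write in Frobenius form y'' + (p(x)/x) y' + (q(x)/x^2) y = 0:
  p(x) = -3/2,  q(x) = -2x^2 - x - 7/2.
Indicial equation: r(r-1) + (-3/2) r + (-7/2) = 0 -> roots r_1 = 7/2, r_2 = -1.
Take r = r_1 = 7/2. Let y(x) = x^r sum_{n>=0} a_n x^n with a_0 = 1.
Substitute y = x^r sum a_n x^n and match x^{r+n}. The recurrence is
  D(n) a_n - 1 a_{n-1} - 2 a_{n-2} = 0,  where D(n) = (r+n)(r+n-1) + (-3/2)(r+n) + (-7/2).
  a_n = [1 a_{n-1} + 2 a_{n-2}] / D(n).
Since the indicial polynomial factors as (r - r_1)(r - r_2), D(n) = (r_1 + n - r_1)(r_1 + n - r_2) = n(n + 9/2).
Evaluating step by step (a_0 = 1):
  n = 1: D(1) = 1(1 + 9/2) = 11/2; numerator = 1(1) = 1; a_1 = (1)/(11/2) = 2/11
  n = 2: D(2) = 2(2 + 9/2) = 13; numerator = 1(2/11) + 2(1) = 24/11; a_2 = (24/11)/(13) = 24/143
  n = 3: D(3) = 3(3 + 9/2) = 45/2; numerator = 1(24/143) + 2(2/11) = 76/143; a_3 = (76/143)/(45/2) = 152/6435
  n = 4: D(4) = 4(4 + 9/2) = 34; numerator = 1(152/6435) + 2(24/143) = 2312/6435; a_4 = (2312/6435)/(34) = 68/6435

r = 7/2; a_0 = 1; a_1 = 2/11; a_2 = 24/143; a_3 = 152/6435; a_4 = 68/6435


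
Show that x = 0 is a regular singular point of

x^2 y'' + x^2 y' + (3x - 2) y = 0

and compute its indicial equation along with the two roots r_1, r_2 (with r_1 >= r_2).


Divide by x^2 to reach normal form y'' + P_1(x) y' + P_2(x) y = 0 with P_1(x) = 1 and P_2(x) = 3/x - 2/x^2.
x = 0 is a singular point because the y-coefficient 3/x - 2/x^2 has a pole at x = 0.
It is a regular singular point because x P_1(x) = p(x) = x and x^2 P_2(x) = q(x) = 3x - 2 are polynomials, hence analytic at x = 0.
p(0) = 0,  q(0) = -2.
Indicial equation: r(r-1) + p(0) r + q(0) = 0, i.e. r^2 + (p(0) - 1) r + q(0) = 0, i.e. r^2 - 1 r - 2 = 0.
Discriminant: (-1)^2 - 4(-2) = 9, so r = (1 ± 3)/2.
Solving: r_1 = 2, r_2 = -1.

indicial: r^2 - 1 r - 2 = 0; roots r_1 = 2, r_2 = -1


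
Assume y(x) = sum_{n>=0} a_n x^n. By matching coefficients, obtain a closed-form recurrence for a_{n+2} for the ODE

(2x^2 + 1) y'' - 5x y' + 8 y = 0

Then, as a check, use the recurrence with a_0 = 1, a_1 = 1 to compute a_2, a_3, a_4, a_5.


Substitute y = sum_n a_n x^n.
(1 + 2 x^2) y'' contributes (n+2)(n+1) a_{n+2} + 2 n(n-1) a_n at x^n.
-5 x y'(x) contributes -5 n a_n at x^n.
8 y(x) contributes 8 a_n at x^n.
Matching x^n: (n+2)(n+1) a_{n+2} + (2 n(n-1) - 5 n + 8) a_n = 0.
Thus a_{n+2} = (-2 n(n-1) + 5 n - 8) / ((n+1)(n+2)) * a_n.

Check with a_0 = 1, a_1 = 1 (apply the recurrence for n = 0, 1, 2, 3): a_0 = 1, a_1 = 1, a_2 = -4, a_3 = -1/2, a_4 = 2/3, a_5 = 1/8.

a_(n+2) = (-2 n(n-1) + 5 n - 8) / ((n+1)(n+2)) * a_n; check: a_0 = 1, a_1 = 1, a_2 = -4, a_3 = -1/2, a_4 = 2/3, a_5 = 1/8


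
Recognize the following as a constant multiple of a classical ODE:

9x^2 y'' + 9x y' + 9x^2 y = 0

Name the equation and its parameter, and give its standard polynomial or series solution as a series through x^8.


All three coefficients share the factor 9; dividing through by 9 gives  x^2 y'' + x y' + x^2 y = 0.
This matches the Bessel equation x^2 y'' + x y' + (x^2 - nu^2) y = 0 with nu^2 = 0, so nu = 0; the solution bounded at x = 0 is J_0(x).
Frobenius at x = 0: indicial roots ±nu; for r = nu the recurrence k(k + 2nu) c_k = -c_{k-2} gives the standard series J_nu(x) = sum_{k>=0} (-1)^k / (k! (k+nu)!) (x/2)^(2k+nu). Evaluate the first 5 terms:
  k = 0: (-1)^0 / (0! * 0! * 2^0) x^0 = 1/(1*1*1) x^0 = (1) x^0
  k = 1: (-1)^1 / (1! * 1! * 2^2) x^2 = -1/(1*1*4) x^2 = (-1/4) x^2
  k = 2: (-1)^2 / (2! * 2! * 2^4) x^4 = 1/(2*2*16) x^4 = (1/64) x^4
  k = 3: (-1)^3 / (3! * 3! * 2^6) x^6 = -1/(6*6*64) x^6 = (-1/2304) x^6
  k = 4: (-1)^4 / (4! * 4! * 2^8) x^8 = 1/(24*24*256) x^8 = (1/147456) x^8
Hence J_0(x) = x^8/147456 - x^6/2304 + x^4/64 - x^2/4 + 1 + ....

J_0(x); series = x^8/147456 - x^6/2304 + x^4/64 - x^2/4 + 1


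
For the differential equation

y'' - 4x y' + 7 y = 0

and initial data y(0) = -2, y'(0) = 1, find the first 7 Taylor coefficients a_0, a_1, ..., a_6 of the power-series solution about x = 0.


Ansatz: y(x) = sum_{n>=0} a_n x^n, so y'(x) = sum_{n>=1} n a_n x^(n-1) and y''(x) = sum_{n>=2} n(n-1) a_n x^(n-2).
Substitute into P(x) y'' + Q(x) y' + R(x) y = 0 with P(x) = 1, Q(x) = -4x, R(x) = 7, and match powers of x.
Initial conditions: a_0 = -2, a_1 = 1.
Setting the coefficient of each power of x to zero and solving order by order (substituting the coefficients already found):
  x^0: 2 a_2 + 7 a_0 = 0  ->  2 a_2 = -7 a_0 = 14  ->  a_2 = 7
  x^1: 6 a_3 + 3 a_1 = 0  ->  6 a_3 = -3 a_1 = -3  ->  a_3 = -1/2
  x^2: 12 a_4 - a_2 = 0  ->  12 a_4 = a_2 = 7  ->  a_4 = 7/12
  x^3: 20 a_5 - 5 a_3 = 0  ->  20 a_5 = 5 a_3 = -5/2  ->  a_5 = -1/8
  x^4: 30 a_6 - 9 a_4 = 0  ->  30 a_6 = 9 a_4 = 21/4  ->  a_6 = 7/40
Truncated series: y(x) = -2 + x + 7 x^2 - (1/2) x^3 + (7/12) x^4 - (1/8) x^5 + (7/40) x^6 + O(x^7).

a_0 = -2; a_1 = 1; a_2 = 7; a_3 = -1/2; a_4 = 7/12; a_5 = -1/8; a_6 = 7/40


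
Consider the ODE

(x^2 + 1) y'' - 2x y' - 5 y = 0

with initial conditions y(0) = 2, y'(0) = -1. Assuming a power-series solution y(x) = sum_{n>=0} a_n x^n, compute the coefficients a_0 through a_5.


Ansatz: y(x) = sum_{n>=0} a_n x^n, so y'(x) = sum_{n>=1} n a_n x^(n-1) and y''(x) = sum_{n>=2} n(n-1) a_n x^(n-2).
Substitute into P(x) y'' + Q(x) y' + R(x) y = 0 with P(x) = x^2 + 1, Q(x) = -2x, R(x) = -5, and match powers of x.
Initial conditions: a_0 = 2, a_1 = -1.
Setting the coefficient of each power of x to zero and solving order by order (substituting the coefficients already found):
  x^0: 2 a_2 - 5 a_0 = 0  ->  2 a_2 = 5 a_0 = 10  ->  a_2 = 5
  x^1: 6 a_3 - 7 a_1 = 0  ->  6 a_3 = 7 a_1 = -7  ->  a_3 = -7/6
  x^2: 12 a_4 - 7 a_2 = 0  ->  12 a_4 = 7 a_2 = 35  ->  a_4 = 35/12
  x^3: 20 a_5 - 5 a_3 = 0  ->  20 a_5 = 5 a_3 = -35/6  ->  a_5 = -7/24
Truncated series: y(x) = 2 - x + 5 x^2 - (7/6) x^3 + (35/12) x^4 - (7/24) x^5 + O(x^6).

a_0 = 2; a_1 = -1; a_2 = 5; a_3 = -7/6; a_4 = 35/12; a_5 = -7/24


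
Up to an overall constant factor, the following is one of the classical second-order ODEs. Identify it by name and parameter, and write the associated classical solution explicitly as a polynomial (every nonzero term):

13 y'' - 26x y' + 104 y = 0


All three coefficients share the factor 13; dividing through by 13 gives  y'' - 2x y' + 8 y = 0.
This matches the Hermite equation y'' - 2x y' + 2n y = 0 with 2n = 8, so n = 4; the polynomial solution is H_4(x).
With y = sum_k a_k x^k, matching x^k gives (k+2)(k+1) a_{k+2} = 2(k - n) a_k = 2(k - 4) a_k. The right side vanishes at k = 4, so the series with the parity of 4 terminates at degree 4.
Standard normalization: leading coefficient of H_n is 2^n, so a_4 = 2^4 = 16. Work downward with a_k = (k+1)(k+2) a_{k+2} / (2(k - n)):
  a_2 = (3)(4)(16) / (2(2 - 4)) = 192/(-4) = -48
  a_0 = (1)(2)(-48) / (2(0 - 4)) = -96/(-8) = 12
Hence H_4(x) = 16 x^4 - 48 x^2 + 12.

H_4(x); series = 16 x^4 - 48 x^2 + 12


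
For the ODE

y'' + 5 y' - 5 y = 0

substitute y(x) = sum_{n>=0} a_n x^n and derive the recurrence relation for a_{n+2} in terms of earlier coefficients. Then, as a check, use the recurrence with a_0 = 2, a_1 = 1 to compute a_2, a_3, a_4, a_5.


Substitute y = sum_n a_n x^n.
y''(x) has coefficient (n+2)(n+1) a_{n+2} at x^n;
5 y'(x) has coefficient 5 (n+1) a_{n+1} at x^n;
-5 y(x) has coefficient -5 a_n at x^n.
Matching x^n: (n+2)(n+1) a_{n+2} + 5 (n+1) a_{n+1} - 5 a_n = 0.
Thus a_{n+2} = [-5 (n+1) a_{n+1} + 5 a_n] / ((n+1)(n+2)).

Check with a_0 = 2, a_1 = 1 (apply the recurrence for n = 0, 1, 2, 3): a_0 = 2, a_1 = 1, a_2 = 5/2, a_3 = -10/3, a_4 = 125/24, a_5 = -145/24.

a_(n+2) = [-5 (n+1) a_(n+1) + 5 a_n] / ((n+1)(n+2)); check: a_0 = 2, a_1 = 1, a_2 = 5/2, a_3 = -10/3, a_4 = 125/24, a_5 = -145/24


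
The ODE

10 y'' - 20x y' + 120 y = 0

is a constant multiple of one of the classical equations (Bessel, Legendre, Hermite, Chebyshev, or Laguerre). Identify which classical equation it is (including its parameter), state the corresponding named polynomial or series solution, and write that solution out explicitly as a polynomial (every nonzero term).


All three coefficients share the factor 10; dividing through by 10 gives  y'' - 2x y' + 12 y = 0.
This matches the Hermite equation y'' - 2x y' + 2n y = 0 with 2n = 12, so n = 6; the polynomial solution is H_6(x).
With y = sum_k a_k x^k, matching x^k gives (k+2)(k+1) a_{k+2} = 2(k - n) a_k = 2(k - 6) a_k. The right side vanishes at k = 6, so the series with the parity of 6 terminates at degree 6.
Standard normalization: leading coefficient of H_n is 2^n, so a_6 = 2^6 = 64. Work downward with a_k = (k+1)(k+2) a_{k+2} / (2(k - n)):
  a_4 = (5)(6)(64) / (2(4 - 6)) = 1920/(-4) = -480
  a_2 = (3)(4)(-480) / (2(2 - 6)) = -5760/(-8) = 720
  a_0 = (1)(2)(720) / (2(0 - 6)) = 1440/(-12) = -120
Hence H_6(x) = 64 x^6 - 480 x^4 + 720 x^2 - 120.

H_6(x); series = 64 x^6 - 480 x^4 + 720 x^2 - 120


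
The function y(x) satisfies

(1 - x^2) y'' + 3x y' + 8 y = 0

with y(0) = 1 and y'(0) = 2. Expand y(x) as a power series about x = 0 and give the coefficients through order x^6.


Ansatz: y(x) = sum_{n>=0} a_n x^n, so y'(x) = sum_{n>=1} n a_n x^(n-1) and y''(x) = sum_{n>=2} n(n-1) a_n x^(n-2).
Substitute into P(x) y'' + Q(x) y' + R(x) y = 0 with P(x) = 1 - x^2, Q(x) = 3x, R(x) = 8, and match powers of x.
Initial conditions: a_0 = 1, a_1 = 2.
Setting the coefficient of each power of x to zero and solving order by order (substituting the coefficients already found):
  x^0: 2 a_2 + 8 a_0 = 0  ->  2 a_2 = -8 a_0 = -8  ->  a_2 = -4
  x^1: 6 a_3 + 11 a_1 = 0  ->  6 a_3 = -11 a_1 = -22  ->  a_3 = -11/3
  x^2: 12 a_4 + 12 a_2 = 0  ->  12 a_4 = -12 a_2 = 48  ->  a_4 = 4
  x^3: 20 a_5 + 11 a_3 = 0  ->  20 a_5 = -11 a_3 = 121/3  ->  a_5 = 121/60
  x^4: 30 a_6 + 8 a_4 = 0  ->  30 a_6 = -8 a_4 = -32  ->  a_6 = -16/15
Truncated series: y(x) = 1 + 2 x - 4 x^2 - (11/3) x^3 + 4 x^4 + (121/60) x^5 - (16/15) x^6 + O(x^7).

a_0 = 1; a_1 = 2; a_2 = -4; a_3 = -11/3; a_4 = 4; a_5 = 121/60; a_6 = -16/15


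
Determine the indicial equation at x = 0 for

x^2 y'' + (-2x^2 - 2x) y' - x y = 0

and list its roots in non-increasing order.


Divide by x^2 to reach normal form y'' + P_1(x) y' + P_2(x) y = 0 with P_1(x) = -2 - 2/x and P_2(x) = -1/x.
x = 0 is a singular point because the y'-coefficient -2 - 2/x has a pole at x = 0 and the y-coefficient -1/x has a pole at x = 0.
It is a regular singular point because x P_1(x) = p(x) = -2x - 2 and x^2 P_2(x) = q(x) = -x are polynomials, hence analytic at x = 0.
p(0) = -2,  q(0) = 0.
Indicial equation: r(r-1) + p(0) r + q(0) = 0, i.e. r^2 + (p(0) - 1) r + q(0) = 0, i.e. r^2 - 3 r = 0.
Discriminant: (-3)^2 - 4(0) = 9, so r = (3 ± 3)/2.
Solving: r_1 = 3, r_2 = 0.

indicial: r^2 - 3 r = 0; roots r_1 = 3, r_2 = 0


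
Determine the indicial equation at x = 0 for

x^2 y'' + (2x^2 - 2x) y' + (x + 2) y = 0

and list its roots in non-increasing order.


Divide by x^2 to reach normal form y'' + P_1(x) y' + P_2(x) y = 0 with P_1(x) = 2 - 2/x and P_2(x) = 1/x + 2/x^2.
x = 0 is a singular point because the y'-coefficient 2 - 2/x has a pole at x = 0 and the y-coefficient 1/x + 2/x^2 has a pole at x = 0.
It is a regular singular point because x P_1(x) = p(x) = 2x - 2 and x^2 P_2(x) = q(x) = x + 2 are polynomials, hence analytic at x = 0.
p(0) = -2,  q(0) = 2.
Indicial equation: r(r-1) + p(0) r + q(0) = 0, i.e. r^2 + (p(0) - 1) r + q(0) = 0, i.e. r^2 - 3 r + 2 = 0.
Discriminant: (-3)^2 - 4(2) = 1, so r = (3 ± 1)/2.
Solving: r_1 = 2, r_2 = 1.

indicial: r^2 - 3 r + 2 = 0; roots r_1 = 2, r_2 = 1


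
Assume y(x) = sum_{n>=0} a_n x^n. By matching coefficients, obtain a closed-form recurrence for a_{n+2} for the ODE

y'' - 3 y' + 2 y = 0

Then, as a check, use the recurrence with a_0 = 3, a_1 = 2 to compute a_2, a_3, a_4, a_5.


Substitute y = sum_n a_n x^n.
y''(x) has coefficient (n+2)(n+1) a_{n+2} at x^n;
-3 y'(x) has coefficient -3 (n+1) a_{n+1} at x^n;
2 y(x) has coefficient 2 a_n at x^n.
Matching x^n: (n+2)(n+1) a_{n+2} - 3 (n+1) a_{n+1} + 2 a_n = 0.
Thus a_{n+2} = [3 (n+1) a_{n+1} - 2 a_n] / ((n+1)(n+2)).

Check with a_0 = 3, a_1 = 2 (apply the recurrence for n = 0, 1, 2, 3): a_0 = 3, a_1 = 2, a_2 = 0, a_3 = -2/3, a_4 = -1/2, a_5 = -7/30.

a_(n+2) = [3 (n+1) a_(n+1) - 2 a_n] / ((n+1)(n+2)); check: a_0 = 3, a_1 = 2, a_2 = 0, a_3 = -2/3, a_4 = -1/2, a_5 = -7/30


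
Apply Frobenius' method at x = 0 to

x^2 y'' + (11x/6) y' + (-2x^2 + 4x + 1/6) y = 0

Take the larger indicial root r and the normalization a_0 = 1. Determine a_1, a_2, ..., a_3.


Write in Frobenius form y'' + (p(x)/x) y' + (q(x)/x^2) y = 0:
  p(x) = 11/6,  q(x) = -2x^2 + 4x + 1/6.
Indicial equation: r(r-1) + (11/6) r + (1/6) = 0 -> roots r_1 = -1/3, r_2 = -1/2.
Take r = r_1 = -1/3. Let y(x) = x^r sum_{n>=0} a_n x^n with a_0 = 1.
Substitute y = x^r sum a_n x^n and match x^{r+n}. The recurrence is
  D(n) a_n + 4 a_{n-1} - 2 a_{n-2} = 0,  where D(n) = (r+n)(r+n-1) + (11/6)(r+n) + (1/6).
  a_n = [-4 a_{n-1} + 2 a_{n-2}] / D(n).
Since the indicial polynomial factors as (r - r_1)(r - r_2), D(n) = (r_1 + n - r_1)(r_1 + n - r_2) = n(n + 1/6).
Evaluating step by step (a_0 = 1):
  n = 1: D(1) = 1(1 + 1/6) = 7/6; numerator = -4(1) = -4; a_1 = (-4)/(7/6) = -24/7
  n = 2: D(2) = 2(2 + 1/6) = 13/3; numerator = -4(-24/7) + 2(1) = 110/7; a_2 = (110/7)/(13/3) = 330/91
  n = 3: D(3) = 3(3 + 1/6) = 19/2; numerator = -4(330/91) + 2(-24/7) = -1944/91; a_3 = (-1944/91)/(19/2) = -3888/1729

r = -1/3; a_0 = 1; a_1 = -24/7; a_2 = 330/91; a_3 = -3888/1729


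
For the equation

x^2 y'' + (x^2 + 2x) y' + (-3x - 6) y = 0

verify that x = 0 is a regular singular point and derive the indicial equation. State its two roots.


Divide by x^2 to reach normal form y'' + P_1(x) y' + P_2(x) y = 0 with P_1(x) = 1 + 2/x and P_2(x) = -3/x - 6/x^2.
x = 0 is a singular point because the y'-coefficient 1 + 2/x has a pole at x = 0 and the y-coefficient -3/x - 6/x^2 has a pole at x = 0.
It is a regular singular point because x P_1(x) = p(x) = x + 2 and x^2 P_2(x) = q(x) = -3x - 6 are polynomials, hence analytic at x = 0.
p(0) = 2,  q(0) = -6.
Indicial equation: r(r-1) + p(0) r + q(0) = 0, i.e. r^2 + (p(0) - 1) r + q(0) = 0, i.e. r^2 + 1 r - 6 = 0.
Discriminant: (1)^2 - 4(-6) = 25, so r = (-1 ± 5)/2.
Solving: r_1 = 2, r_2 = -3.

indicial: r^2 + 1 r - 6 = 0; roots r_1 = 2, r_2 = -3


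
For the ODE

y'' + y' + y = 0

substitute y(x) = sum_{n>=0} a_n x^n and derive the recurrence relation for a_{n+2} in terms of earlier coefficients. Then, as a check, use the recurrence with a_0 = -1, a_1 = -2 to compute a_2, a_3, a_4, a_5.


Substitute y = sum_n a_n x^n.
y''(x) has coefficient (n+2)(n+1) a_{n+2} at x^n;
y'(x) has coefficient (n+1) a_{n+1} at x^n;
y(x) has coefficient 1 a_n at x^n.
Matching x^n: (n+2)(n+1) a_{n+2} + (n+1) a_{n+1} + 1 a_n = 0.
Thus a_{n+2} = [-(n+1) a_{n+1} - 1 a_n] / ((n+1)(n+2)).

Check with a_0 = -1, a_1 = -2 (apply the recurrence for n = 0, 1, 2, 3): a_0 = -1, a_1 = -2, a_2 = 3/2, a_3 = -1/6, a_4 = -1/12, a_5 = 1/40.

a_(n+2) = [-(n+1) a_(n+1) - 1 a_n] / ((n+1)(n+2)); check: a_0 = -1, a_1 = -2, a_2 = 3/2, a_3 = -1/6, a_4 = -1/12, a_5 = 1/40


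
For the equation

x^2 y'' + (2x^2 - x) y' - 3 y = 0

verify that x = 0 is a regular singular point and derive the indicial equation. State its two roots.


Divide by x^2 to reach normal form y'' + P_1(x) y' + P_2(x) y = 0 with P_1(x) = 2 - 1/x and P_2(x) = -3/x^2.
x = 0 is a singular point because the y'-coefficient 2 - 1/x has a pole at x = 0 and the y-coefficient -3/x^2 has a pole at x = 0.
It is a regular singular point because x P_1(x) = p(x) = 2x - 1 and x^2 P_2(x) = q(x) = -3 are polynomials, hence analytic at x = 0.
p(0) = -1,  q(0) = -3.
Indicial equation: r(r-1) + p(0) r + q(0) = 0, i.e. r^2 + (p(0) - 1) r + q(0) = 0, i.e. r^2 - 2 r - 3 = 0.
Discriminant: (-2)^2 - 4(-3) = 16, so r = (2 ± 4)/2.
Solving: r_1 = 3, r_2 = -1.

indicial: r^2 - 2 r - 3 = 0; roots r_1 = 3, r_2 = -1


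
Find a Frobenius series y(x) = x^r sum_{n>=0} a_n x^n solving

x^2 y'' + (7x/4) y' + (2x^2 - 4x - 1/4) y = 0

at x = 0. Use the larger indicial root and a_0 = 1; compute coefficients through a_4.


Write in Frobenius form y'' + (p(x)/x) y' + (q(x)/x^2) y = 0:
  p(x) = 7/4,  q(x) = 2x^2 - 4x - 1/4.
Indicial equation: r(r-1) + (7/4) r + (-1/4) = 0 -> roots r_1 = 1/4, r_2 = -1.
Take r = r_1 = 1/4. Let y(x) = x^r sum_{n>=0} a_n x^n with a_0 = 1.
Substitute y = x^r sum a_n x^n and match x^{r+n}. The recurrence is
  D(n) a_n - 4 a_{n-1} + 2 a_{n-2} = 0,  where D(n) = (r+n)(r+n-1) + (7/4)(r+n) + (-1/4).
  a_n = [4 a_{n-1} - 2 a_{n-2}] / D(n).
Since the indicial polynomial factors as (r - r_1)(r - r_2), D(n) = (r_1 + n - r_1)(r_1 + n - r_2) = n(n + 5/4).
Evaluating step by step (a_0 = 1):
  n = 1: D(1) = 1(1 + 5/4) = 9/4; numerator = 4(1) = 4; a_1 = (4)/(9/4) = 16/9
  n = 2: D(2) = 2(2 + 5/4) = 13/2; numerator = 4(16/9) - 2(1) = 46/9; a_2 = (46/9)/(13/2) = 92/117
  n = 3: D(3) = 3(3 + 5/4) = 51/4; numerator = 4(92/117) - 2(16/9) = -16/39; a_3 = (-16/39)/(51/4) = -64/1989
  n = 4: D(4) = 4(4 + 5/4) = 21; numerator = 4(-64/1989) - 2(92/117) = -376/221; a_4 = (-376/221)/(21) = -376/4641

r = 1/4; a_0 = 1; a_1 = 16/9; a_2 = 92/117; a_3 = -64/1989; a_4 = -376/4641


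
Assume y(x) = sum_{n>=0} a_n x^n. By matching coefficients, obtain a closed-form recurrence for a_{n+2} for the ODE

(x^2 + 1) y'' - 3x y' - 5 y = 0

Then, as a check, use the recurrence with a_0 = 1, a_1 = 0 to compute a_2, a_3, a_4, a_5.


Substitute y = sum_n a_n x^n.
(1 + 1 x^2) y'' contributes (n+2)(n+1) a_{n+2} + n(n-1) a_n at x^n.
-3 x y'(x) contributes -3 n a_n at x^n.
-5 y(x) contributes -5 a_n at x^n.
Matching x^n: (n+2)(n+1) a_{n+2} + (n(n-1) - 3 n - 5) a_n = 0.
Thus a_{n+2} = (-n(n-1) + 3 n + 5) / ((n+1)(n+2)) * a_n.

Check with a_0 = 1, a_1 = 0 (apply the recurrence for n = 0, 1, 2, 3): a_0 = 1, a_1 = 0, a_2 = 5/2, a_3 = 0, a_4 = 15/8, a_5 = 0.

a_(n+2) = (-n(n-1) + 3 n + 5) / ((n+1)(n+2)) * a_n; check: a_0 = 1, a_1 = 0, a_2 = 5/2, a_3 = 0, a_4 = 15/8, a_5 = 0


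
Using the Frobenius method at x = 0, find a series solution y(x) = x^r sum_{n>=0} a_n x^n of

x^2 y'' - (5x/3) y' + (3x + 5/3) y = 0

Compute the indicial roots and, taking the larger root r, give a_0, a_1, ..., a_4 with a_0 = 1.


Write in Frobenius form y'' + (p(x)/x) y' + (q(x)/x^2) y = 0:
  p(x) = -5/3,  q(x) = 3x + 5/3.
Indicial equation: r(r-1) + (-5/3) r + (5/3) = 0 -> roots r_1 = 5/3, r_2 = 1.
Take r = r_1 = 5/3. Let y(x) = x^r sum_{n>=0} a_n x^n with a_0 = 1.
Substitute y = x^r sum a_n x^n and match x^{r+n}. The recurrence is
  D(n) a_n + 3 a_{n-1} = 0,  where D(n) = (r+n)(r+n-1) + (-5/3)(r+n) + (5/3).
  a_n = -3 / D(n) * a_{n-1}.
Since the indicial polynomial factors as (r - r_1)(r - r_2), D(n) = (r_1 + n - r_1)(r_1 + n - r_2) = n(n + 2/3).
Evaluating step by step (a_0 = 1):
  n = 1: D(1) = 1(1 + 2/3) = 5/3; numerator = -3(1) = -3; a_1 = (-3)/(5/3) = -9/5
  n = 2: D(2) = 2(2 + 2/3) = 16/3; numerator = -3(-9/5) = 27/5; a_2 = (27/5)/(16/3) = 81/80
  n = 3: D(3) = 3(3 + 2/3) = 11; numerator = -3(81/80) = -243/80; a_3 = (-243/80)/(11) = -243/880
  n = 4: D(4) = 4(4 + 2/3) = 56/3; numerator = -3(-243/880) = 729/880; a_4 = (729/880)/(56/3) = 2187/49280

r = 5/3; a_0 = 1; a_1 = -9/5; a_2 = 81/80; a_3 = -243/880; a_4 = 2187/49280
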